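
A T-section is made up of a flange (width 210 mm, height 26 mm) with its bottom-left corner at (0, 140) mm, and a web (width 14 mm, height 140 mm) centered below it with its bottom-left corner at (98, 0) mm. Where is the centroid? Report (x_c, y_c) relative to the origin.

Part | A | x̄ᵢ | ȳᵢ | A·x̄ᵢ | A·ȳᵢ
web | 1960.00 | 105.00 | 70.00 | 205800.00 | 137200.00
flange | 5460.00 | 105.00 | 153.00 | 573300.00 | 835380.00
Σ | 7420.00 |  |  | 779100.00 | 972580.00
x_c = 779100.00 / 7420.00 = 105.00 mm
y_c = 972580.00 / 7420.00 = 131.08 mm

x_c = 105.00 mm, y_c = 131.08 mm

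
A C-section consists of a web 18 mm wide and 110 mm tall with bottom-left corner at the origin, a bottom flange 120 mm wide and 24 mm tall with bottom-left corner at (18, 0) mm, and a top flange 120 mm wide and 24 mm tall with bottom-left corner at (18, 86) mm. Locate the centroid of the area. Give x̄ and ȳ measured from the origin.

x̄ = 60.35 mm, ȳ = 55.00 mm

Part | A | x̄ᵢ | ȳᵢ | A·x̄ᵢ | A·ȳᵢ
web | 1980.00 | 9.00 | 55.00 | 17820.00 | 108900.00
bottom flange | 2880.00 | 78.00 | 12.00 | 224640.00 | 34560.00
top flange | 2880.00 | 78.00 | 98.00 | 224640.00 | 282240.00
Σ | 7740.00 |  |  | 467100.00 | 425700.00
x̄ = 467100.00 / 7740.00 = 60.35 mm
ȳ = 425700.00 / 7740.00 = 55.00 mm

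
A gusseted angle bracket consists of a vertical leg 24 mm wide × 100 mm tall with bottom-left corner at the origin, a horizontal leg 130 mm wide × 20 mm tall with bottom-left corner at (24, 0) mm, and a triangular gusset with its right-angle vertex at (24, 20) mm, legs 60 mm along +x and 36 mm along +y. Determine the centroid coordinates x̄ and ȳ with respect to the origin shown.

x̄ = 50.61 mm, ȳ = 29.70 mm

vertical leg: A = 24 × 100 = 2400.00, centroid at (12.00, 50.00).
horizontal leg: A = 130 × 20 = 2600.00, centroid at (89.00, 10.00).
gusset: A = ½·60·36 = 1080.00, centroid at (44.00, 32.00).
ΣA = 6080.00 mm²
ΣAx̄ = (2400.00)(12.00) + (2600.00)(89.00) + (1080.00)(44.00) = 307720.00 mm³
ΣAȳ = (2400.00)(50.00) + (2600.00)(10.00) + (1080.00)(32.00) = 180560.00 mm³
x̄ = 307720.00 / 6080.00 = 50.61 mm
ȳ = 180560.00 / 6080.00 = 29.70 mm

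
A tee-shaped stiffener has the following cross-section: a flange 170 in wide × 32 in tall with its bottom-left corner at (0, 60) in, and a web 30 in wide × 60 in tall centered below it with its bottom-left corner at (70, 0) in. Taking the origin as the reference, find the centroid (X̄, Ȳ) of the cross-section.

web: A = 30 × 60 = 1800.00, centroid at (85.00, 30.00).
flange: A = 170 × 32 = 5440.00, centroid at (85.00, 76.00).
ΣA = 7240.00 in², ΣAX̄ = 615400.00 in³, ΣAȲ = 467440.00 in³.
X̄ = 615400.00/7240.00 = 85.00 in; Ȳ = 467440.00/7240.00 = 64.56 in.

X̄ = 85.00 in, Ȳ = 64.56 in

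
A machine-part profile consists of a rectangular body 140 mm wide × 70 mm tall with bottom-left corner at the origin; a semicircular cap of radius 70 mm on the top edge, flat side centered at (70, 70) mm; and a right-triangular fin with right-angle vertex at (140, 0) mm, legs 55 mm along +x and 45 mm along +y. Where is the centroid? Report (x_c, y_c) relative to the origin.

x_c = 75.83 mm, y_c = 60.26 mm

rectangular body: A = 140 × 70 = 9800.00, centroid at (70.00, 35.00).
semicircular top: A = ½π·70² = 7696.90, centroid at (70.00, 99.71).
triangular fin: A = ½·55·45 = 1237.50, centroid at (158.33, 15.00).
ΣA = 18734.40 mm², ΣAx_c = 1420720.64 mm³, ΣAy_c = 1129012.31 mm³.
x_c = 1420720.64/18734.40 = 75.83 mm; y_c = 1129012.31/18734.40 = 60.26 mm.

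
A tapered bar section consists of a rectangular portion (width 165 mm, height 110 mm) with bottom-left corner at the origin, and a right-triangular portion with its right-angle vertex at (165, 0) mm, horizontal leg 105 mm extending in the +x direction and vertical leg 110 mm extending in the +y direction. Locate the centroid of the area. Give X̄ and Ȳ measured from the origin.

rectangular portion: A = 165 × 110 = 18150.00, centroid at (82.50, 55.00).
triangular portion: A = ½·105·110 = 5775.00, centroid at (200.00, 36.67).
ΣA = 23925.00 mm²
ΣAX̄ = (18150.00)(82.50) + (5775.00)(200.00) = 2652375.00 mm³
ΣAȲ = (18150.00)(55.00) + (5775.00)(36.67) = 1210000.00 mm³
X̄ = 2652375.00 / 23925.00 = 110.86 mm
Ȳ = 1210000.00 / 23925.00 = 50.57 mm

X̄ = 110.86 mm, Ȳ = 50.57 mm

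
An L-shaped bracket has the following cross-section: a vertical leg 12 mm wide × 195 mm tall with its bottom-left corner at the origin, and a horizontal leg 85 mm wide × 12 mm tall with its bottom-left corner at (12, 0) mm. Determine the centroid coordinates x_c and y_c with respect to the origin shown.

vertical leg: A = 12 × 195 = 2340.00, centroid at (6.00, 97.50).
horizontal leg: A = 85 × 12 = 1020.00, centroid at (54.50, 6.00).
ΣA = 3360.00 mm², ΣAx_c = 69630.00 mm³, ΣAy_c = 234270.00 mm³.
x_c = 69630.00/3360.00 = 20.72 mm; y_c = 234270.00/3360.00 = 69.72 mm.

x_c = 20.72 mm, y_c = 69.72 mm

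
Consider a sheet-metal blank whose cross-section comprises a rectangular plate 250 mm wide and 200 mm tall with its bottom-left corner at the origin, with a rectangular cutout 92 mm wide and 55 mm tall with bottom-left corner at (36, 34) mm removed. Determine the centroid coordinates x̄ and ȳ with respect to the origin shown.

x̄ = 129.84 mm, ȳ = 104.33 mm

plate: A = 250 × 200 = 50000.00, centroid at (125.00, 100.00).
hole: A = −(92 × 55) = -5060.00, centroid at (82.00, 61.50).
ΣA = 44940.00 mm², ΣAx̄ = 5835080.00 mm³, ΣAȳ = 4688810.00 mm³.
x̄ = 5835080.00/44940.00 = 129.84 mm; ȳ = 4688810.00/44940.00 = 104.33 mm.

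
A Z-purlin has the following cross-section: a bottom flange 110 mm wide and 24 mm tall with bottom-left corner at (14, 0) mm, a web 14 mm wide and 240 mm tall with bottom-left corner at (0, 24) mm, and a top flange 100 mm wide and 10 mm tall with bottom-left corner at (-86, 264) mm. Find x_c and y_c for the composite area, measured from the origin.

x_c = 24.24 mm, y_c = 112.07 mm

Part | A | x̄ᵢ | ȳᵢ | A·x̄ᵢ | A·ȳᵢ
bottom flange | 2640.00 | 69.00 | 12.00 | 182160.00 | 31680.00
web | 3360.00 | 7.00 | 144.00 | 23520.00 | 483840.00
top flange | 1000.00 | -36.00 | 269.00 | -36000.00 | 269000.00
Σ | 7000.00 |  |  | 169680.00 | 784520.00
x_c = 169680.00 / 7000.00 = 24.24 mm
y_c = 784520.00 / 7000.00 = 112.07 mm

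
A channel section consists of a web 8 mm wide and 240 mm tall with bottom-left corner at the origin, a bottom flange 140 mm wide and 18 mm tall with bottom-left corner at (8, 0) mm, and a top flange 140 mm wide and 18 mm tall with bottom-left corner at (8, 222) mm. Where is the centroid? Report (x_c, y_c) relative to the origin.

x_c = 57.59 mm, y_c = 120.00 mm

web: A = 8 × 240 = 1920.00, centroid at (4.00, 120.00).
bottom flange: A = 140 × 18 = 2520.00, centroid at (78.00, 9.00).
top flange: A = 140 × 18 = 2520.00, centroid at (78.00, 231.00).
ΣA = 6960.00 mm²
ΣAx_c = (1920.00)(4.00) + (2520.00)(78.00) + (2520.00)(78.00) = 400800.00 mm³
ΣAy_c = (1920.00)(120.00) + (2520.00)(9.00) + (2520.00)(231.00) = 835200.00 mm³
x_c = 400800.00 / 6960.00 = 57.59 mm
y_c = 835200.00 / 6960.00 = 120.00 mm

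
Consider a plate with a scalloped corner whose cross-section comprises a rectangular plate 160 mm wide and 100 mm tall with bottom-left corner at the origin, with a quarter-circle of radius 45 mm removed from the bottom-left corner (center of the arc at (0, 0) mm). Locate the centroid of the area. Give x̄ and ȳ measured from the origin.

plate: A = 160 × 100 = 16000.00, centroid at (80.00, 50.00).
removed quarter-circle: A = −¼π·45² = -1590.43, centroid at (19.10, 19.10).
ΣA = 14409.57 mm²
ΣAx̄ = (16000.00)(80.00) + (-1590.43)(19.10) = 1249625.00 mm³
ΣAȳ = (16000.00)(50.00) + (-1590.43)(19.10) = 769625.00 mm³
x̄ = 1249625.00 / 14409.57 = 86.72 mm
ȳ = 769625.00 / 14409.57 = 53.41 mm

x̄ = 86.72 mm, ȳ = 53.41 mm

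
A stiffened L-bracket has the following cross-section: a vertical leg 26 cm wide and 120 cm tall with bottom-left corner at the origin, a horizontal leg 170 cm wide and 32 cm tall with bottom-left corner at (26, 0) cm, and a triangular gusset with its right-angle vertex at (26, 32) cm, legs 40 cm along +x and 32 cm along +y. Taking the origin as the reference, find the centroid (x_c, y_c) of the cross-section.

vertical leg: A = 26 × 120 = 3120.00, centroid at (13.00, 60.00).
horizontal leg: A = 170 × 32 = 5440.00, centroid at (111.00, 16.00).
gusset: A = ½·40·32 = 640.00, centroid at (39.33, 42.67).
ΣA = 9200.00 cm²
ΣAx_c = (3120.00)(13.00) + (5440.00)(111.00) + (640.00)(39.33) = 669573.33 cm³
ΣAy_c = (3120.00)(60.00) + (5440.00)(16.00) + (640.00)(42.67) = 301546.67 cm³
x_c = 669573.33 / 9200.00 = 72.78 cm
y_c = 301546.67 / 9200.00 = 32.78 cm

x_c = 72.78 cm, y_c = 32.78 cm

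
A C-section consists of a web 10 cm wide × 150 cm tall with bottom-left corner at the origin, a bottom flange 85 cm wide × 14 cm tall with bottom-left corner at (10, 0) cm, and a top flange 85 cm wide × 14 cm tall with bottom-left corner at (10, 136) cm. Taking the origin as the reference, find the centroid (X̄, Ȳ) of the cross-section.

X̄ = 34.14 cm, Ȳ = 75.00 cm

Part | A | x̄ᵢ | ȳᵢ | A·x̄ᵢ | A·ȳᵢ
web | 1500.00 | 5.00 | 75.00 | 7500.00 | 112500.00
bottom flange | 1190.00 | 52.50 | 7.00 | 62475.00 | 8330.00
top flange | 1190.00 | 52.50 | 143.00 | 62475.00 | 170170.00
Σ | 3880.00 |  |  | 132450.00 | 291000.00
X̄ = 132450.00 / 3880.00 = 34.14 cm
Ȳ = 291000.00 / 3880.00 = 75.00 cm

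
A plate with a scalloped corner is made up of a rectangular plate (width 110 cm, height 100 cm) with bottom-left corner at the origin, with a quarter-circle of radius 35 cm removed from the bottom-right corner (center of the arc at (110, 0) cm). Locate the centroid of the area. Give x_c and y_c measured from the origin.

x_c = 51.15 cm, y_c = 53.37 cm

plate: A = 110 × 100 = 11000.00, centroid at (55.00, 50.00).
removed quarter-circle: A = −¼π·35² = -962.11, centroid at (95.15, 14.85).
ΣA = 10037.89 cm²
ΣAx_c = (11000.00)(55.00) + (-962.11)(95.15) = 513459.26 cm³
ΣAy_c = (11000.00)(50.00) + (-962.11)(14.85) = 535708.33 cm³
x_c = 513459.26 / 10037.89 = 51.15 cm
y_c = 535708.33 / 10037.89 = 53.37 cm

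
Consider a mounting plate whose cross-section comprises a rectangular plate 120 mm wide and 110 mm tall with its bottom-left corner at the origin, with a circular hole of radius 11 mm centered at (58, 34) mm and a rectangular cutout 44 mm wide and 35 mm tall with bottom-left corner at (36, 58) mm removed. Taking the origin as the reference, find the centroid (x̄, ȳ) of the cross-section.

x̄ = 60.34 mm, ȳ = 52.91 mm

Part | A | x̄ᵢ | ȳᵢ | A·x̄ᵢ | A·ȳᵢ
plate | 13200.00 | 60.00 | 55.00 | 792000.00 | 726000.00
hole 1 | -380.13 | 58.00 | 34.00 | -22047.70 | -12924.51
hole 2 | -1540.00 | 58.00 | 75.50 | -89320.00 | -116270.00
Σ | 11279.87 |  |  | 680632.30 | 596805.49
x̄ = 680632.30 / 11279.87 = 60.34 mm
ȳ = 596805.49 / 11279.87 = 52.91 mm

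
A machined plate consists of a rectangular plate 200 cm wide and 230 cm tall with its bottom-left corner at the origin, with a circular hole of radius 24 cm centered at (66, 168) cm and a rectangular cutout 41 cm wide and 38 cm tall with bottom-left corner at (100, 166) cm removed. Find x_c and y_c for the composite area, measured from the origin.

plate: A = 200 × 230 = 46000.00, centroid at (100.00, 115.00).
hole 1: A = −π·24² = -1809.56, centroid at (66.00, 168.00).
hole 2: A = −(41 × 38) = -1558.00, centroid at (120.50, 185.00).
ΣA = 42632.44 cm²
ΣAx_c = (46000.00)(100.00) + (-1809.56)(66.00) + (-1558.00)(120.50) = 4292830.21 cm³
ΣAy_c = (46000.00)(115.00) + (-1809.56)(168.00) + (-1558.00)(185.00) = 4697764.36 cm³
x_c = 4292830.21 / 42632.44 = 100.69 cm
y_c = 4697764.36 / 42632.44 = 110.19 cm

x_c = 100.69 cm, y_c = 110.19 cm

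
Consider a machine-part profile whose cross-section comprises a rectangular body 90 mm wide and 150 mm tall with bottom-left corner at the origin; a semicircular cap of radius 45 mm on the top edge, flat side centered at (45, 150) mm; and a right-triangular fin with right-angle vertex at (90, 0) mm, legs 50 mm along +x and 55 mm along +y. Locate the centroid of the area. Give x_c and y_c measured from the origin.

x_c = 49.70 mm, y_c = 87.26 mm

Part | A | x̄ᵢ | ȳᵢ | A·x̄ᵢ | A·ȳᵢ
rectangular body | 13500.00 | 45.00 | 75.00 | 607500.00 | 1012500.00
semicircular top | 3180.86 | 45.00 | 169.10 | 143138.82 | 537879.38
triangular fin | 1375.00 | 106.67 | 18.33 | 146666.67 | 25208.33
Σ | 18055.86 |  |  | 897305.48 | 1575587.72
x_c = 897305.48 / 18055.86 = 49.70 mm
y_c = 1575587.72 / 18055.86 = 87.26 mm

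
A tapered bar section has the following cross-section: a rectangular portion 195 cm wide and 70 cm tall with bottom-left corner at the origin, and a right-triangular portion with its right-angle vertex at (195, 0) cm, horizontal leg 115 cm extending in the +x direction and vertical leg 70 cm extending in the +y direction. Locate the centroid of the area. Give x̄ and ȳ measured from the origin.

x̄ = 128.43 cm, ȳ = 32.34 cm

rectangular portion: A = 195 × 70 = 13650.00, centroid at (97.50, 35.00).
triangular portion: A = ½·115·70 = 4025.00, centroid at (233.33, 23.33).
ΣA = 17675.00 cm²
ΣAx̄ = (13650.00)(97.50) + (4025.00)(233.33) = 2270041.67 cm³
ΣAȳ = (13650.00)(35.00) + (4025.00)(23.33) = 571666.67 cm³
x̄ = 2270041.67 / 17675.00 = 128.43 cm
ȳ = 571666.67 / 17675.00 = 32.34 cm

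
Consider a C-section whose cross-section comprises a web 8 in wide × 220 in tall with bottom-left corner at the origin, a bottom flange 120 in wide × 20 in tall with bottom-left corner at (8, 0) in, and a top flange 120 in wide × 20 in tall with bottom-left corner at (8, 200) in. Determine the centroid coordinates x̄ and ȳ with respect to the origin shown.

x̄ = 50.83 in, ȳ = 110.00 in

web: A = 8 × 220 = 1760.00, centroid at (4.00, 110.00).
bottom flange: A = 120 × 20 = 2400.00, centroid at (68.00, 10.00).
top flange: A = 120 × 20 = 2400.00, centroid at (68.00, 210.00).
ΣA = 6560.00 in², ΣAx̄ = 333440.00 in³, ΣAȳ = 721600.00 in³.
x̄ = 333440.00/6560.00 = 50.83 in; ȳ = 721600.00/6560.00 = 110.00 in.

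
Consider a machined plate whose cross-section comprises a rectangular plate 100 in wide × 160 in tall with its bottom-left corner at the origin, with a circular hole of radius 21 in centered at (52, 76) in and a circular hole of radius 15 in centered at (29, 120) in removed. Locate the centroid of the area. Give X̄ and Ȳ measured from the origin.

X̄ = 50.87 in, Ȳ = 78.37 in

Part | A | x̄ᵢ | ȳᵢ | A·x̄ᵢ | A·ȳᵢ
plate | 16000.00 | 50.00 | 80.00 | 800000.00 | 1280000.00
hole 1 | -1385.44 | 52.00 | 76.00 | -72043.00 | -105293.62
hole 2 | -706.86 | 29.00 | 120.00 | -20498.89 | -84823.00
Σ | 13907.70 |  |  | 707458.11 | 1089883.38
X̄ = 707458.11 / 13907.70 = 50.87 in
Ȳ = 1089883.38 / 13907.70 = 78.37 in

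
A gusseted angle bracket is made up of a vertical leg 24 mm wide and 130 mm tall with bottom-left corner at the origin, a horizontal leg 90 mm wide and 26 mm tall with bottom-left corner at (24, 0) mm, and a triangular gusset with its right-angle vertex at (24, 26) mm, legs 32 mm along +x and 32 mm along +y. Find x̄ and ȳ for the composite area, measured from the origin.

x̄ = 36.28 mm, ȳ = 42.20 mm

Part | A | x̄ᵢ | ȳᵢ | A·x̄ᵢ | A·ȳᵢ
vertical leg | 3120.00 | 12.00 | 65.00 | 37440.00 | 202800.00
horizontal leg | 2340.00 | 69.00 | 13.00 | 161460.00 | 30420.00
gusset | 512.00 | 34.67 | 36.67 | 17749.33 | 18773.33
Σ | 5972.00 |  |  | 216649.33 | 251993.33
x̄ = 216649.33 / 5972.00 = 36.28 mm
ȳ = 251993.33 / 5972.00 = 42.20 mm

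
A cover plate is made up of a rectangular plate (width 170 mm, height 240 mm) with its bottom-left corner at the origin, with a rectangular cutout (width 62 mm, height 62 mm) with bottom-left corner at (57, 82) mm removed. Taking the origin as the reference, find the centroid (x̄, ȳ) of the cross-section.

x̄ = 84.69 mm, ȳ = 120.73 mm

Part | A | x̄ᵢ | ȳᵢ | A·x̄ᵢ | A·ȳᵢ
plate | 40800.00 | 85.00 | 120.00 | 3468000.00 | 4896000.00
hole | -3844.00 | 88.00 | 113.00 | -338272.00 | -434372.00
Σ | 36956.00 |  |  | 3129728.00 | 4461628.00
x̄ = 3129728.00 / 36956.00 = 84.69 mm
ȳ = 4461628.00 / 36956.00 = 120.73 mm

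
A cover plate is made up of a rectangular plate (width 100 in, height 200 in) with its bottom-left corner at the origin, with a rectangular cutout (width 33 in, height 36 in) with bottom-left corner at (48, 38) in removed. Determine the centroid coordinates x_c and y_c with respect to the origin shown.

Part | A | x̄ᵢ | ȳᵢ | A·x̄ᵢ | A·ȳᵢ
plate | 20000.00 | 50.00 | 100.00 | 1000000.00 | 2000000.00
hole | -1188.00 | 64.50 | 56.00 | -76626.00 | -66528.00
Σ | 18812.00 |  |  | 923374.00 | 1933472.00
x_c = 923374.00 / 18812.00 = 49.08 in
y_c = 1933472.00 / 18812.00 = 102.78 in

x_c = 49.08 in, y_c = 102.78 in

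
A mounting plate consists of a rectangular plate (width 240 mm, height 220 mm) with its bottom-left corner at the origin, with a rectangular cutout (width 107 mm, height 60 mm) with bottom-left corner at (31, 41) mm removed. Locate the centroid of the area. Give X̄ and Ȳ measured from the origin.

plate: A = 240 × 220 = 52800.00, centroid at (120.00, 110.00).
hole: A = −(107 × 60) = -6420.00, centroid at (84.50, 71.00).
ΣA = 46380.00 mm²
ΣAX̄ = (52800.00)(120.00) + (-6420.00)(84.50) = 5793510.00 mm³
ΣAȲ = (52800.00)(110.00) + (-6420.00)(71.00) = 5352180.00 mm³
X̄ = 5793510.00 / 46380.00 = 124.91 mm
Ȳ = 5352180.00 / 46380.00 = 115.40 mm

X̄ = 124.91 mm, Ȳ = 115.40 mm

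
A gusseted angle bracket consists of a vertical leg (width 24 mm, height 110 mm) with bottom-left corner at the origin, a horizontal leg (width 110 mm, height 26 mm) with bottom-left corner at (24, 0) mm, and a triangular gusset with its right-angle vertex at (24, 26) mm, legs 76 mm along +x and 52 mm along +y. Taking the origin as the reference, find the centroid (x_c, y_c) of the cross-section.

vertical leg: A = 24 × 110 = 2640.00, centroid at (12.00, 55.00).
horizontal leg: A = 110 × 26 = 2860.00, centroid at (79.00, 13.00).
gusset: A = ½·76·52 = 1976.00, centroid at (49.33, 43.33).
ΣA = 7476.00 mm², ΣAx_c = 355102.67 mm³, ΣAy_c = 268006.67 mm³.
x_c = 355102.67/7476.00 = 47.50 mm; y_c = 268006.67/7476.00 = 35.85 mm.

x_c = 47.50 mm, y_c = 35.85 mm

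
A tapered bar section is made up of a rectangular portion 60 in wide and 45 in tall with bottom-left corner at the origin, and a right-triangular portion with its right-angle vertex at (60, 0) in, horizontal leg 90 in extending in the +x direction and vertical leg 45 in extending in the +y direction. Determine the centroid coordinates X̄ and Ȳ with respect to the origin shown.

rectangular portion: A = 60 × 45 = 2700.00, centroid at (30.00, 22.50).
triangular portion: A = ½·90·45 = 2025.00, centroid at (90.00, 15.00).
ΣA = 4725.00 in²
ΣAX̄ = (2700.00)(30.00) + (2025.00)(90.00) = 263250.00 in³
ΣAȲ = (2700.00)(22.50) + (2025.00)(15.00) = 91125.00 in³
X̄ = 263250.00 / 4725.00 = 55.71 in
Ȳ = 91125.00 / 4725.00 = 19.29 in

X̄ = 55.71 in, Ȳ = 19.29 in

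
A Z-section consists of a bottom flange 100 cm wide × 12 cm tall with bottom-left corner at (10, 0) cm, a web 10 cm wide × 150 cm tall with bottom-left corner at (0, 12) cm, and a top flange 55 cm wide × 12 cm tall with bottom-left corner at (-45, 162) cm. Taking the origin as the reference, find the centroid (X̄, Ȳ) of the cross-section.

Part | A | x̄ᵢ | ȳᵢ | A·x̄ᵢ | A·ȳᵢ
bottom flange | 1200.00 | 60.00 | 6.00 | 72000.00 | 7200.00
web | 1500.00 | 5.00 | 87.00 | 7500.00 | 130500.00
top flange | 660.00 | -17.50 | 168.00 | -11550.00 | 110880.00
Σ | 3360.00 |  |  | 67950.00 | 248580.00
X̄ = 67950.00 / 3360.00 = 20.22 cm
Ȳ = 248580.00 / 3360.00 = 73.98 cm

X̄ = 20.22 cm, Ȳ = 73.98 cm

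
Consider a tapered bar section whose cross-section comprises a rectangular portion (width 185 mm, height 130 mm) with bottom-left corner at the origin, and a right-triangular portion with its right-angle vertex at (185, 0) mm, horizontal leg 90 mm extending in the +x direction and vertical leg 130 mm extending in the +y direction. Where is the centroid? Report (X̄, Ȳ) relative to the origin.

X̄ = 116.47 mm, Ȳ = 60.76 mm

rectangular portion: A = 185 × 130 = 24050.00, centroid at (92.50, 65.00).
triangular portion: A = ½·90·130 = 5850.00, centroid at (215.00, 43.33).
ΣA = 29900.00 mm², ΣAX̄ = 3482375.00 mm³, ΣAȲ = 1816750.00 mm³.
X̄ = 3482375.00/29900.00 = 116.47 mm; Ȳ = 1816750.00/29900.00 = 60.76 mm.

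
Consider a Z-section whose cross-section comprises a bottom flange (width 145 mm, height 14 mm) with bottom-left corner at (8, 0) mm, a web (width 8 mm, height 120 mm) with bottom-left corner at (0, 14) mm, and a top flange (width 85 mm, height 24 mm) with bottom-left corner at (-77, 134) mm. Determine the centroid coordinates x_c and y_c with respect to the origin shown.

x_c = 19.26 mm, y_c = 76.16 mm

bottom flange: A = 145 × 14 = 2030.00, centroid at (80.50, 7.00).
web: A = 8 × 120 = 960.00, centroid at (4.00, 74.00).
top flange: A = 85 × 24 = 2040.00, centroid at (-34.50, 146.00).
ΣA = 5030.00 mm², ΣAx_c = 96875.00 mm³, ΣAy_c = 383090.00 mm³.
x_c = 96875.00/5030.00 = 19.26 mm; y_c = 383090.00/5030.00 = 76.16 mm.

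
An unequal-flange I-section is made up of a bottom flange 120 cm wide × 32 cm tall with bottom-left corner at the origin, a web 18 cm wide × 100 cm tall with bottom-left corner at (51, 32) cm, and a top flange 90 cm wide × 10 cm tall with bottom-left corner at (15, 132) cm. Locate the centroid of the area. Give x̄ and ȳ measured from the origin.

Part | A | x̄ᵢ | ȳᵢ | A·x̄ᵢ | A·ȳᵢ
bottom flange | 3840.00 | 60.00 | 16.00 | 230400.00 | 61440.00
web | 1800.00 | 60.00 | 82.00 | 108000.00 | 147600.00
top flange | 900.00 | 60.00 | 137.00 | 54000.00 | 123300.00
Σ | 6540.00 |  |  | 392400.00 | 332340.00
x̄ = 392400.00 / 6540.00 = 60.00 cm
ȳ = 332340.00 / 6540.00 = 50.82 cm

x̄ = 60.00 cm, ȳ = 50.82 cm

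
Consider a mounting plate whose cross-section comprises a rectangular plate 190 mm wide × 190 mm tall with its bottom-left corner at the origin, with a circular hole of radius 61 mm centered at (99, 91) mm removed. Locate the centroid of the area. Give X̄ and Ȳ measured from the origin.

plate: A = 190 × 190 = 36100.00, centroid at (95.00, 95.00).
hole: A = −π·61² = -11689.87, centroid at (99.00, 91.00).
ΣA = 24410.13 mm²
ΣAX̄ = (36100.00)(95.00) + (-11689.87)(99.00) = 2272203.24 mm³
ΣAȲ = (36100.00)(95.00) + (-11689.87)(91.00) = 2365722.17 mm³
X̄ = 2272203.24 / 24410.13 = 93.08 mm
Ȳ = 2365722.17 / 24410.13 = 96.92 mm

X̄ = 93.08 mm, Ȳ = 96.92 mm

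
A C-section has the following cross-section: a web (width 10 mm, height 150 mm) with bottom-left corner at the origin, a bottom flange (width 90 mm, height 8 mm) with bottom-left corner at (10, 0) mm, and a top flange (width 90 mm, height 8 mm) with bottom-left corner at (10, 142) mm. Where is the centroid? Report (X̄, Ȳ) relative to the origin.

web: A = 10 × 150 = 1500.00, centroid at (5.00, 75.00).
bottom flange: A = 90 × 8 = 720.00, centroid at (55.00, 4.00).
top flange: A = 90 × 8 = 720.00, centroid at (55.00, 146.00).
ΣA = 2940.00 mm², ΣAX̄ = 86700.00 mm³, ΣAȲ = 220500.00 mm³.
X̄ = 86700.00/2940.00 = 29.49 mm; Ȳ = 220500.00/2940.00 = 75.00 mm.

X̄ = 29.49 mm, Ȳ = 75.00 mm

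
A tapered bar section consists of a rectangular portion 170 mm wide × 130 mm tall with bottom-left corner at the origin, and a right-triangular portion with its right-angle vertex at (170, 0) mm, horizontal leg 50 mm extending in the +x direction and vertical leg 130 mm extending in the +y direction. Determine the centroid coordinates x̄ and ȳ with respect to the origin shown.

x̄ = 98.03 mm, ȳ = 62.22 mm

rectangular portion: A = 170 × 130 = 22100.00, centroid at (85.00, 65.00).
triangular portion: A = ½·50·130 = 3250.00, centroid at (186.67, 43.33).
ΣA = 25350.00 mm²
ΣAx̄ = (22100.00)(85.00) + (3250.00)(186.67) = 2485166.67 mm³
ΣAȳ = (22100.00)(65.00) + (3250.00)(43.33) = 1577333.33 mm³
x̄ = 2485166.67 / 25350.00 = 98.03 mm
ȳ = 1577333.33 / 25350.00 = 62.22 mm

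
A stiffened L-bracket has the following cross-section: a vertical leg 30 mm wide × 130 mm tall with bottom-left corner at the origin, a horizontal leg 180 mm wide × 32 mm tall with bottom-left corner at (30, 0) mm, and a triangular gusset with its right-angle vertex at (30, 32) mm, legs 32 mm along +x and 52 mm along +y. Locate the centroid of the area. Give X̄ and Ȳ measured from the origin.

Part | A | x̄ᵢ | ȳᵢ | A·x̄ᵢ | A·ȳᵢ
vertical leg | 3900.00 | 15.00 | 65.00 | 58500.00 | 253500.00
horizontal leg | 5760.00 | 120.00 | 16.00 | 691200.00 | 92160.00
gusset | 832.00 | 40.67 | 49.33 | 33834.67 | 41045.33
Σ | 10492.00 |  |  | 783534.67 | 386705.33
X̄ = 783534.67 / 10492.00 = 74.68 mm
Ȳ = 386705.33 / 10492.00 = 36.86 mm

X̄ = 74.68 mm, Ȳ = 36.86 mm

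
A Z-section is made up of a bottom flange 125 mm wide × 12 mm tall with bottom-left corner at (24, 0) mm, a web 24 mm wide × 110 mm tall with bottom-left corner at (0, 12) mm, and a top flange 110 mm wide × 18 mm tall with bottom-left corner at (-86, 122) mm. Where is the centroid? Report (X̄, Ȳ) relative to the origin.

X̄ = 16.35 mm, Ȳ = 72.75 mm

bottom flange: A = 125 × 12 = 1500.00, centroid at (86.50, 6.00).
web: A = 24 × 110 = 2640.00, centroid at (12.00, 67.00).
top flange: A = 110 × 18 = 1980.00, centroid at (-31.00, 131.00).
ΣA = 6120.00 mm², ΣAX̄ = 100050.00 mm³, ΣAȲ = 445260.00 mm³.
X̄ = 100050.00/6120.00 = 16.35 mm; Ȳ = 445260.00/6120.00 = 72.75 mm.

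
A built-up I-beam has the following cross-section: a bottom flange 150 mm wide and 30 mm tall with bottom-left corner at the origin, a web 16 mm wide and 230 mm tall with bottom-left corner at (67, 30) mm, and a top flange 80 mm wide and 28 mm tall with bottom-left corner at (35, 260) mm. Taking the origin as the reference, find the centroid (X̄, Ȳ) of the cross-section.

X̄ = 75.00 mm, Ȳ = 116.59 mm

Part | A | x̄ᵢ | ȳᵢ | A·x̄ᵢ | A·ȳᵢ
bottom flange | 4500.00 | 75.00 | 15.00 | 337500.00 | 67500.00
web | 3680.00 | 75.00 | 145.00 | 276000.00 | 533600.00
top flange | 2240.00 | 75.00 | 274.00 | 168000.00 | 613760.00
Σ | 10420.00 |  |  | 781500.00 | 1214860.00
X̄ = 781500.00 / 10420.00 = 75.00 mm
Ȳ = 1214860.00 / 10420.00 = 116.59 mm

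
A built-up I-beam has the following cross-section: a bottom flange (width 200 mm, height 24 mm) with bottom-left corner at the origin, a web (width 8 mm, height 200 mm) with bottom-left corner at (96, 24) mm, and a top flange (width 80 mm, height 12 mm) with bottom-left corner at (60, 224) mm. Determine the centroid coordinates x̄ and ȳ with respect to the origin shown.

x̄ = 100.00 mm, ȳ = 64.78 mm

bottom flange: A = 200 × 24 = 4800.00, centroid at (100.00, 12.00).
web: A = 8 × 200 = 1600.00, centroid at (100.00, 124.00).
top flange: A = 80 × 12 = 960.00, centroid at (100.00, 230.00).
ΣA = 7360.00 mm²
ΣAx̄ = (4800.00)(100.00) + (1600.00)(100.00) + (960.00)(100.00) = 736000.00 mm³
ΣAȳ = (4800.00)(12.00) + (1600.00)(124.00) + (960.00)(230.00) = 476800.00 mm³
x̄ = 736000.00 / 7360.00 = 100.00 mm
ȳ = 476800.00 / 7360.00 = 64.78 mm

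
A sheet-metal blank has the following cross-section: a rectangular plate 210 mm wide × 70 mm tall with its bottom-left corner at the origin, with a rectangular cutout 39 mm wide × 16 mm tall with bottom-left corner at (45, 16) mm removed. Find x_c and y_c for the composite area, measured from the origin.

plate: A = 210 × 70 = 14700.00, centroid at (105.00, 35.00).
hole: A = −(39 × 16) = -624.00, centroid at (64.50, 24.00).
ΣA = 14076.00 mm², ΣAx_c = 1503252.00 mm³, ΣAy_c = 499524.00 mm³.
x_c = 1503252.00/14076.00 = 106.80 mm; y_c = 499524.00/14076.00 = 35.49 mm.

x_c = 106.80 mm, y_c = 35.49 mm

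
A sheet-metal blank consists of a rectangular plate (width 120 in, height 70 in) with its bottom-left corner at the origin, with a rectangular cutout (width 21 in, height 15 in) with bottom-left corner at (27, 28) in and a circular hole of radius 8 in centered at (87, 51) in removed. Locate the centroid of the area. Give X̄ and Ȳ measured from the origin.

Part | A | x̄ᵢ | ȳᵢ | A·x̄ᵢ | A·ȳᵢ
plate | 8400.00 | 60.00 | 35.00 | 504000.00 | 294000.00
hole 1 | -315.00 | 37.50 | 35.50 | -11812.50 | -11182.50
hole 2 | -201.06 | 87.00 | 51.00 | -17492.39 | -10254.16
Σ | 7883.94 |  |  | 474695.11 | 272563.34
X̄ = 474695.11 / 7883.94 = 60.21 in
Ȳ = 272563.34 / 7883.94 = 34.57 in

X̄ = 60.21 in, Ȳ = 34.57 in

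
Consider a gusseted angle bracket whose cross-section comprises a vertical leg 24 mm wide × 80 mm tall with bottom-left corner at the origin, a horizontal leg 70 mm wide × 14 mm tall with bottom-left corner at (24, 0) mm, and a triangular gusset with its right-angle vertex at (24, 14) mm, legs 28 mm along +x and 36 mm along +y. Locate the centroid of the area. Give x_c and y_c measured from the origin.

x_c = 28.69 mm, y_c = 28.43 mm

Part | A | x̄ᵢ | ȳᵢ | A·x̄ᵢ | A·ȳᵢ
vertical leg | 1920.00 | 12.00 | 40.00 | 23040.00 | 76800.00
horizontal leg | 980.00 | 59.00 | 7.00 | 57820.00 | 6860.00
gusset | 504.00 | 33.33 | 26.00 | 16800.00 | 13104.00
Σ | 3404.00 |  |  | 97660.00 | 96764.00
x_c = 97660.00 / 3404.00 = 28.69 mm
y_c = 96764.00 / 3404.00 = 28.43 mm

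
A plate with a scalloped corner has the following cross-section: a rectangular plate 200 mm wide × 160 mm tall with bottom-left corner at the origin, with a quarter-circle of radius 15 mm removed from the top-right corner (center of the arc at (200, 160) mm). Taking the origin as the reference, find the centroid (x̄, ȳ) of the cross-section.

x̄ = 99.48 mm, ȳ = 79.59 mm

plate: A = 200 × 160 = 32000.00, centroid at (100.00, 80.00).
removed quarter-circle: A = −¼π·15² = -176.71, centroid at (193.63, 153.63).
ΣA = 31823.29 mm², ΣAx̄ = 3165782.08 mm³, ΣAȳ = 2532850.67 mm³.
x̄ = 3165782.08/31823.29 = 99.48 mm; ȳ = 2532850.67/31823.29 = 79.59 mm.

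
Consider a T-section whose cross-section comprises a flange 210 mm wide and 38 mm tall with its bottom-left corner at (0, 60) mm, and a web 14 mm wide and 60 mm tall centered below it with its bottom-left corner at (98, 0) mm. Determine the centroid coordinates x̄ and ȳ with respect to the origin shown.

web: A = 14 × 60 = 840.00, centroid at (105.00, 30.00).
flange: A = 210 × 38 = 7980.00, centroid at (105.00, 79.00).
ΣA = 8820.00 mm²
ΣAx̄ = (840.00)(105.00) + (7980.00)(105.00) = 926100.00 mm³
ΣAȳ = (840.00)(30.00) + (7980.00)(79.00) = 655620.00 mm³
x̄ = 926100.00 / 8820.00 = 105.00 mm
ȳ = 655620.00 / 8820.00 = 74.33 mm

x̄ = 105.00 mm, ȳ = 74.33 mm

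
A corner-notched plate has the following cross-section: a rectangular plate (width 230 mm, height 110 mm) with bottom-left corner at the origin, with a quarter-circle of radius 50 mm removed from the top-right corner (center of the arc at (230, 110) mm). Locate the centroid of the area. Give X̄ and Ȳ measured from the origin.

Part | A | x̄ᵢ | ȳᵢ | A·x̄ᵢ | A·ȳᵢ
plate | 25300.00 | 115.00 | 55.00 | 2909500.00 | 1391500.00
removed quarter-circle | -1963.50 | 208.78 | 88.78 | -409937.28 | -174317.83
Σ | 23336.50 |  |  | 2499562.72 | 1217182.17
X̄ = 2499562.72 / 23336.50 = 107.11 mm
Ȳ = 1217182.17 / 23336.50 = 52.16 mm

X̄ = 107.11 mm, Ȳ = 52.16 mm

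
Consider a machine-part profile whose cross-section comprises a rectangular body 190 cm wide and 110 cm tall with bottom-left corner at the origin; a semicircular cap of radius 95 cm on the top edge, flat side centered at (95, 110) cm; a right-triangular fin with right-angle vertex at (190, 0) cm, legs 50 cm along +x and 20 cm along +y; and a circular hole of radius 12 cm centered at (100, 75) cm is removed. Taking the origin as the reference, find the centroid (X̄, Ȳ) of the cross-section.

X̄ = 96.53 cm, Ȳ = 92.53 cm

Part | A | x̄ᵢ | ȳᵢ | A·x̄ᵢ | A·ȳᵢ
rectangular body | 20900.00 | 95.00 | 55.00 | 1985500.00 | 1149500.00
semicircular top | 14176.44 | 95.00 | 150.32 | 1346761.50 | 2130991.39
triangular fin | 500.00 | 206.67 | 6.67 | 103333.33 | 3333.33
hole | -452.39 | 100.00 | 75.00 | -45238.93 | -33929.20
Σ | 35124.05 |  |  | 3390355.90 | 3249895.52
X̄ = 3390355.90 / 35124.05 = 96.53 cm
Ȳ = 3249895.52 / 35124.05 = 92.53 cm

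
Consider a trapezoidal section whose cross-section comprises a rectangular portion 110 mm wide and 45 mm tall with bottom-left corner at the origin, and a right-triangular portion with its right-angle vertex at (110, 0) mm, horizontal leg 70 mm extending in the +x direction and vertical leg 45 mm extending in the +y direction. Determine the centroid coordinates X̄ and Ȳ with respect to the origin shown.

X̄ = 73.91 mm, Ȳ = 20.69 mm

rectangular portion: A = 110 × 45 = 4950.00, centroid at (55.00, 22.50).
triangular portion: A = ½·70·45 = 1575.00, centroid at (133.33, 15.00).
ΣA = 6525.00 mm², ΣAX̄ = 482250.00 mm³, ΣAȲ = 135000.00 mm³.
X̄ = 482250.00/6525.00 = 73.91 mm; Ȳ = 135000.00/6525.00 = 20.69 mm.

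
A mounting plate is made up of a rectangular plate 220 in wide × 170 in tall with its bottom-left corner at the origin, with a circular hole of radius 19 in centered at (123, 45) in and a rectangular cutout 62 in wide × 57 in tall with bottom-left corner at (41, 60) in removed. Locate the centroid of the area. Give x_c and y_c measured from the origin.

x_c = 113.65 in, y_c = 86.01 in

plate: A = 220 × 170 = 37400.00, centroid at (110.00, 85.00).
hole 1: A = −π·19² = -1134.11, centroid at (123.00, 45.00).
hole 2: A = −(62 × 57) = -3534.00, centroid at (72.00, 88.50).
ΣA = 32731.89 in², ΣAx_c = 3720055.86 in³, ΣAy_c = 2815205.83 in³.
x_c = 3720055.86/32731.89 = 113.65 in; y_c = 2815205.83/32731.89 = 86.01 in.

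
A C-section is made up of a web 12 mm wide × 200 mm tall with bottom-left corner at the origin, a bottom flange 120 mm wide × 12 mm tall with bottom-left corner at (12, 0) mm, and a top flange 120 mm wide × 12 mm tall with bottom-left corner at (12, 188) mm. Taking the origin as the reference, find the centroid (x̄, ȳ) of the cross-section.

x̄ = 42.00 mm, ȳ = 100.00 mm

web: A = 12 × 200 = 2400.00, centroid at (6.00, 100.00).
bottom flange: A = 120 × 12 = 1440.00, centroid at (72.00, 6.00).
top flange: A = 120 × 12 = 1440.00, centroid at (72.00, 194.00).
ΣA = 5280.00 mm²
ΣAx̄ = (2400.00)(6.00) + (1440.00)(72.00) + (1440.00)(72.00) = 221760.00 mm³
ΣAȳ = (2400.00)(100.00) + (1440.00)(6.00) + (1440.00)(194.00) = 528000.00 mm³
x̄ = 221760.00 / 5280.00 = 42.00 mm
ȳ = 528000.00 / 5280.00 = 100.00 mm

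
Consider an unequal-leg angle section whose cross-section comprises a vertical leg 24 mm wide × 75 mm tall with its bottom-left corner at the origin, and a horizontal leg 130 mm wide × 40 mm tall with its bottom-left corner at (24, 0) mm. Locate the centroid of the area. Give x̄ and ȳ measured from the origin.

x̄ = 69.20 mm, ȳ = 24.50 mm

vertical leg: A = 24 × 75 = 1800.00, centroid at (12.00, 37.50).
horizontal leg: A = 130 × 40 = 5200.00, centroid at (89.00, 20.00).
ΣA = 7000.00 mm², ΣAx̄ = 484400.00 mm³, ΣAȳ = 171500.00 mm³.
x̄ = 484400.00/7000.00 = 69.20 mm; ȳ = 171500.00/7000.00 = 24.50 mm.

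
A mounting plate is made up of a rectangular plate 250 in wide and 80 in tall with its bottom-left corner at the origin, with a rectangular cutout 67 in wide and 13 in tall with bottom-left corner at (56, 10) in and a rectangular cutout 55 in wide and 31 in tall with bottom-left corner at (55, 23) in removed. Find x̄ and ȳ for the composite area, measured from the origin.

plate: A = 250 × 80 = 20000.00, centroid at (125.00, 40.00).
hole 1: A = −(67 × 13) = -871.00, centroid at (89.50, 16.50).
hole 2: A = −(55 × 31) = -1705.00, centroid at (82.50, 38.50).
ΣA = 17424.00 in²
ΣAx̄ = (20000.00)(125.00) + (-871.00)(89.50) + (-1705.00)(82.50) = 2281383.00 in³
ΣAȳ = (20000.00)(40.00) + (-871.00)(16.50) + (-1705.00)(38.50) = 719986.00 in³
x̄ = 2281383.00 / 17424.00 = 130.93 in
ȳ = 719986.00 / 17424.00 = 41.32 in

x̄ = 130.93 in, ȳ = 41.32 in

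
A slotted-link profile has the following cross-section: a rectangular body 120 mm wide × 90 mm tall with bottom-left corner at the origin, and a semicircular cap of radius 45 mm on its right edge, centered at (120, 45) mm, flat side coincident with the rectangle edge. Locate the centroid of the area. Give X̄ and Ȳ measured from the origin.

X̄ = 78.00 mm, Ȳ = 45.00 mm

rectangular body: A = 120 × 90 = 10800.00, centroid at (60.00, 45.00).
semicircular end: A = ½π·45² = 3180.86, centroid at (139.10, 45.00).
ΣA = 13980.86 mm², ΣAX̄ = 1090453.51 mm³, ΣAȲ = 629138.82 mm³.
X̄ = 1090453.51/13980.86 = 78.00 mm; Ȳ = 629138.82/13980.86 = 45.00 mm.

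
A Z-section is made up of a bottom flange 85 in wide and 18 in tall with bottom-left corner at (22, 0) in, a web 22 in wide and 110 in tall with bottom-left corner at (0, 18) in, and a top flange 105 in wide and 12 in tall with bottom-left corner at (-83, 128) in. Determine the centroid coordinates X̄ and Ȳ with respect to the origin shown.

X̄ = 16.67 in, Ȳ = 68.96 in

Part | A | x̄ᵢ | ȳᵢ | A·x̄ᵢ | A·ȳᵢ
bottom flange | 1530.00 | 64.50 | 9.00 | 98685.00 | 13770.00
web | 2420.00 | 11.00 | 73.00 | 26620.00 | 176660.00
top flange | 1260.00 | -30.50 | 134.00 | -38430.00 | 168840.00
Σ | 5210.00 |  |  | 86875.00 | 359270.00
X̄ = 86875.00 / 5210.00 = 16.67 in
Ȳ = 359270.00 / 5210.00 = 68.96 in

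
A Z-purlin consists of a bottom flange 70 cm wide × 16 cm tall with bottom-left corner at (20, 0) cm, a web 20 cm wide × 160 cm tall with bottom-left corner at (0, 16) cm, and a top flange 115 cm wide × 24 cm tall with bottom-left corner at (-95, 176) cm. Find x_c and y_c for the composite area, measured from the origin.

x_c = -1.40 cm, y_c = 117.94 cm

bottom flange: A = 70 × 16 = 1120.00, centroid at (55.00, 8.00).
web: A = 20 × 160 = 3200.00, centroid at (10.00, 96.00).
top flange: A = 115 × 24 = 2760.00, centroid at (-37.50, 188.00).
ΣA = 7080.00 cm²
ΣAx_c = (1120.00)(55.00) + (3200.00)(10.00) + (2760.00)(-37.50) = -9900.00 cm³
ΣAy_c = (1120.00)(8.00) + (3200.00)(96.00) + (2760.00)(188.00) = 835040.00 cm³
x_c = -9900.00 / 7080.00 = -1.40 cm
y_c = 835040.00 / 7080.00 = 117.94 cm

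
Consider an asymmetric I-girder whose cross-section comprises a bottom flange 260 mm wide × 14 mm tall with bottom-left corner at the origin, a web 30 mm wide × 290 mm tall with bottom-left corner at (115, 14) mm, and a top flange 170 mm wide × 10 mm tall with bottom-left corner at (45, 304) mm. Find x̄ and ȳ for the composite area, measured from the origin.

bottom flange: A = 260 × 14 = 3640.00, centroid at (130.00, 7.00).
web: A = 30 × 290 = 8700.00, centroid at (130.00, 159.00).
top flange: A = 170 × 10 = 1700.00, centroid at (130.00, 309.00).
ΣA = 14040.00 mm², ΣAx̄ = 1825200.00 mm³, ΣAȳ = 1934080.00 mm³.
x̄ = 1825200.00/14040.00 = 130.00 mm; ȳ = 1934080.00/14040.00 = 137.75 mm.

x̄ = 130.00 mm, ȳ = 137.75 mm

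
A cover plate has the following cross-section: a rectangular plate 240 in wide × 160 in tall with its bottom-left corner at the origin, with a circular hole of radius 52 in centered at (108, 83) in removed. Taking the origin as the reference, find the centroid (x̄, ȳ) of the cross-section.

Part | A | x̄ᵢ | ȳᵢ | A·x̄ᵢ | A·ȳᵢ
plate | 38400.00 | 120.00 | 80.00 | 4608000.00 | 3072000.00
hole | -8494.87 | 108.00 | 83.00 | -917445.59 | -705073.92
Σ | 29905.13 |  |  | 3690554.41 | 2366926.08
x̄ = 3690554.41 / 29905.13 = 123.41 in
ȳ = 2366926.08 / 29905.13 = 79.15 in

x̄ = 123.41 in, ȳ = 79.15 in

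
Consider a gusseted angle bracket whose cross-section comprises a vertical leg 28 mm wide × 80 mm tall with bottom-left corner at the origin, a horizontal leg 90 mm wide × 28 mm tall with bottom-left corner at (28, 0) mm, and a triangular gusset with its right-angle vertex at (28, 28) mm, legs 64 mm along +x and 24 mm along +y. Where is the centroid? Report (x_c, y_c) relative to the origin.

x_c = 45.80 mm, y_c = 27.59 mm

Part | A | x̄ᵢ | ȳᵢ | A·x̄ᵢ | A·ȳᵢ
vertical leg | 2240.00 | 14.00 | 40.00 | 31360.00 | 89600.00
horizontal leg | 2520.00 | 73.00 | 14.00 | 183960.00 | 35280.00
gusset | 768.00 | 49.33 | 36.00 | 37888.00 | 27648.00
Σ | 5528.00 |  |  | 253208.00 | 152528.00
x_c = 253208.00 / 5528.00 = 45.80 mm
y_c = 152528.00 / 5528.00 = 27.59 mm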